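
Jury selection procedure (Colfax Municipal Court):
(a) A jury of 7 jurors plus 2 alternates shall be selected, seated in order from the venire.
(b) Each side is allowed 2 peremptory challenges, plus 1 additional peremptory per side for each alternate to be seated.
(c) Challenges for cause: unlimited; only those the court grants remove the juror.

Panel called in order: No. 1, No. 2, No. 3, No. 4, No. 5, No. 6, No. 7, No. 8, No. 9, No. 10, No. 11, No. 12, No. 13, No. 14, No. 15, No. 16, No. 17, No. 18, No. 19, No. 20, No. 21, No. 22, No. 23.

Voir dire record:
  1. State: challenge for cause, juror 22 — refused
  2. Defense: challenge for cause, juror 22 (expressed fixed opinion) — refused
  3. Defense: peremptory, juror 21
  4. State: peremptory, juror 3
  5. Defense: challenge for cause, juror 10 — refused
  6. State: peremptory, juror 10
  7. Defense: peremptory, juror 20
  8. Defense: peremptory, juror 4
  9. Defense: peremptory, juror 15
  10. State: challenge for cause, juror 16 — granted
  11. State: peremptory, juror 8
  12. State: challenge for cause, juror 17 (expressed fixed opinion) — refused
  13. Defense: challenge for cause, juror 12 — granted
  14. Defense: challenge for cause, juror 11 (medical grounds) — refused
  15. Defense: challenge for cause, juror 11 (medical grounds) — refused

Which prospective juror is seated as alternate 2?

14

Removed: #3, #4, #8, #10, #12, #15, #16, #20, #21. (#11, #17, #22 stay — for-cause denied.)
Seating in order: seats 1–7 → #1, #2, #5, #6, #7, #9, #11; alternates → #13, #14.
So alternate 2 is #14.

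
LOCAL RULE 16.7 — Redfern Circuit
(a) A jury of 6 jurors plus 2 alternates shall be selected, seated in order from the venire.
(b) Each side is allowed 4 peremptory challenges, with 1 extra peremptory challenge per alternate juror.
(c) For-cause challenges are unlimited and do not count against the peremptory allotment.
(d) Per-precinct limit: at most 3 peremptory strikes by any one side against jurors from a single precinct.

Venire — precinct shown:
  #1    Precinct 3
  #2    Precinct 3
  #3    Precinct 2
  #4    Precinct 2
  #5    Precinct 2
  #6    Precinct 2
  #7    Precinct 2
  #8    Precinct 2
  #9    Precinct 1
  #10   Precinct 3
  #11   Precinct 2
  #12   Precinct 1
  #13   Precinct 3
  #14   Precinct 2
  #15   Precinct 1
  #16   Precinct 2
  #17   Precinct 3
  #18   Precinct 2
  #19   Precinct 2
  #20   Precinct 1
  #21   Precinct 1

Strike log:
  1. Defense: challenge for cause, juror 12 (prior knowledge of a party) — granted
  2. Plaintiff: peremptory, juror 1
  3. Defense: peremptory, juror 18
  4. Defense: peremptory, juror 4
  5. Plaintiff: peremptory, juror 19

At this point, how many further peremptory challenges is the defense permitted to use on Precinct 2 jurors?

1

Defense peremptories so far: #18, #4 — 2 of 6 used, 4 left overall.
Against Precinct 2: #18, #4 — 2 used; per-precinct cap 3 leaves 1.
Binding limit: min(4, 1) = 1.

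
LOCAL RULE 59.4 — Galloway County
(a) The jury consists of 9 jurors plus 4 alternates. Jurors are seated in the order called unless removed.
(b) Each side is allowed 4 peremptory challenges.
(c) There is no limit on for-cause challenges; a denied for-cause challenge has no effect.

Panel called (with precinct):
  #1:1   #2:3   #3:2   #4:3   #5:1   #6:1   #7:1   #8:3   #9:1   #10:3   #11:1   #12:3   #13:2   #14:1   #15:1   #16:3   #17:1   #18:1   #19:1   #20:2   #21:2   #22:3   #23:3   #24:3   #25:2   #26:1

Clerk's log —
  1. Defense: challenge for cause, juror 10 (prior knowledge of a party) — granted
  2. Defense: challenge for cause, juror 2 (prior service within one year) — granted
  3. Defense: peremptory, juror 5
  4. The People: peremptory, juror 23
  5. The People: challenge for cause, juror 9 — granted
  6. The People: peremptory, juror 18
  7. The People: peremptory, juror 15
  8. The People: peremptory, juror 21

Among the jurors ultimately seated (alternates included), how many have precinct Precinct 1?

Removed: #2, #5, #9, #10, #15, #18, #21, #23.
Seated (13 incl. alternates): #1, #3, #4, #6, #7, #8, #11, #12, #13, #14, #16, #17, #19.
Of those, in Precinct 1: #1, #6, #7, #11, #14, #17, #19 → 7.

7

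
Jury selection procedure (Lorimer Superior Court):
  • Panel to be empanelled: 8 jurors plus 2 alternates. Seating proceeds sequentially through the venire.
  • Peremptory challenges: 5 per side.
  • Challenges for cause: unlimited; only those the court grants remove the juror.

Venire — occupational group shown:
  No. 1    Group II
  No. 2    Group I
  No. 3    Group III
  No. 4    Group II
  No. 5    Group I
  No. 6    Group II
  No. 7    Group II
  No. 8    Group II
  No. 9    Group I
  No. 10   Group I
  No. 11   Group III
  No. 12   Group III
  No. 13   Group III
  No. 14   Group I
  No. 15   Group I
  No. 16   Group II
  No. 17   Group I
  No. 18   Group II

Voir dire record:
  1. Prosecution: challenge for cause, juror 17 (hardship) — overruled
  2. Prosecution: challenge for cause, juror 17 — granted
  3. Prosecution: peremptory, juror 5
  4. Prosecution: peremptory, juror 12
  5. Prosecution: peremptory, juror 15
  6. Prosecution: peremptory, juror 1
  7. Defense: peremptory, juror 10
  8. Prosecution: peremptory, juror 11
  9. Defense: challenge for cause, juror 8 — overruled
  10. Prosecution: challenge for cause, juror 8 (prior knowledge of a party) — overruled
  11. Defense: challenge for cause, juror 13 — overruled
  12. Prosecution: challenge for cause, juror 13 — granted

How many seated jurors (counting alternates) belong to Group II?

6

Removed: #1, #5, #10, #11, #12, #13, #15, #17.
Seated (10 incl. alternates): #2, #3, #4, #6, #7, #8, #9, #14, #16, #18.
Of those, in Group II: #4, #6, #7, #8, #16, #18 → 6.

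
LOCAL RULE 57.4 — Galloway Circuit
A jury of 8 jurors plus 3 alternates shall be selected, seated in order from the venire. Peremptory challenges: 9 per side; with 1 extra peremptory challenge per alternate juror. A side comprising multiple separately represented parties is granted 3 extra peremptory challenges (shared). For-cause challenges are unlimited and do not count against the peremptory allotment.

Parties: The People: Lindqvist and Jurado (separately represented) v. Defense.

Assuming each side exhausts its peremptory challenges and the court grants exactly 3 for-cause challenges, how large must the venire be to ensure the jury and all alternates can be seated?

Seats to fill: 8 + 3 alternates = 11.
Peremptories — The People: 9 + 1×3 + 3 = 15; Defense: 9 + 1×3 = 12; total 27.
For-cause removals: 3.
Minimum venire: 11 + 27 + 3 = 41.

41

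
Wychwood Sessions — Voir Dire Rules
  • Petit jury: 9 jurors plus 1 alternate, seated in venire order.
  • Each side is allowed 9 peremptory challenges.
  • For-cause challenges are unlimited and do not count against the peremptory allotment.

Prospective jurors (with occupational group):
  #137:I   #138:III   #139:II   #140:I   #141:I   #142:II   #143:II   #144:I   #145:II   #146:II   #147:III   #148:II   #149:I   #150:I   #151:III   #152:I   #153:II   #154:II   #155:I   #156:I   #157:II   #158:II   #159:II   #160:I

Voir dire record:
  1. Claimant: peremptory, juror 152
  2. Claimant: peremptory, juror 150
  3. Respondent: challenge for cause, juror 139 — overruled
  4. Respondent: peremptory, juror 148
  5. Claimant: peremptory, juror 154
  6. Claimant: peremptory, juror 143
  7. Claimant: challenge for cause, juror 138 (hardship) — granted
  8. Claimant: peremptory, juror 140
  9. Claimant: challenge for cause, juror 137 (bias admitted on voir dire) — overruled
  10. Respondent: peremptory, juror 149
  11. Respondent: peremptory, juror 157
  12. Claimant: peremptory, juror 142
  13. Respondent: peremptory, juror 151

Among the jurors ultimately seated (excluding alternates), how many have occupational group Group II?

Removed: #138, #140, #142, #143, #148, #149, #150, #151, #152, #154, #157.
Seated jurors 1–9: #137, #139, #141, #144, #145, #146, #147, #153, #155 (alternates #156 not counted).
Of those, in Group II: #139, #145, #146, #153 → 4.

4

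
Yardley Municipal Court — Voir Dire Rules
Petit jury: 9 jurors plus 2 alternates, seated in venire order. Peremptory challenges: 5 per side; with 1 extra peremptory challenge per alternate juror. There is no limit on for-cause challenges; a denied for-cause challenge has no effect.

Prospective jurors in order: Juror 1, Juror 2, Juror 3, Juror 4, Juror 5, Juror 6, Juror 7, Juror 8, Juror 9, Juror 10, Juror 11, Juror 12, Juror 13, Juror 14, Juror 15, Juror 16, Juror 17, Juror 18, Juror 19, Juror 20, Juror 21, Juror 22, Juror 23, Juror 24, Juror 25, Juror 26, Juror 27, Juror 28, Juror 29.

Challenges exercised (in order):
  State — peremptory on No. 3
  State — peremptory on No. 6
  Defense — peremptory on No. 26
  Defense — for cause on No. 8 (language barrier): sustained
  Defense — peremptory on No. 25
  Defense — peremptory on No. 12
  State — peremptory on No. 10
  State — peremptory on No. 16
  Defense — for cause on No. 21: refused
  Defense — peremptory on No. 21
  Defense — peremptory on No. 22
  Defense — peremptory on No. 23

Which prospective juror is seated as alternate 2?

Removed: #3, #6, #8, #10, #12, #16, #21, #22, #23, #25, #26.
Seating in order: seats 1–9 → #1, #2, #4, #5, #7, #9, #11, #13, #14; alternates → #15, #17.
So alternate 2 is #17.

17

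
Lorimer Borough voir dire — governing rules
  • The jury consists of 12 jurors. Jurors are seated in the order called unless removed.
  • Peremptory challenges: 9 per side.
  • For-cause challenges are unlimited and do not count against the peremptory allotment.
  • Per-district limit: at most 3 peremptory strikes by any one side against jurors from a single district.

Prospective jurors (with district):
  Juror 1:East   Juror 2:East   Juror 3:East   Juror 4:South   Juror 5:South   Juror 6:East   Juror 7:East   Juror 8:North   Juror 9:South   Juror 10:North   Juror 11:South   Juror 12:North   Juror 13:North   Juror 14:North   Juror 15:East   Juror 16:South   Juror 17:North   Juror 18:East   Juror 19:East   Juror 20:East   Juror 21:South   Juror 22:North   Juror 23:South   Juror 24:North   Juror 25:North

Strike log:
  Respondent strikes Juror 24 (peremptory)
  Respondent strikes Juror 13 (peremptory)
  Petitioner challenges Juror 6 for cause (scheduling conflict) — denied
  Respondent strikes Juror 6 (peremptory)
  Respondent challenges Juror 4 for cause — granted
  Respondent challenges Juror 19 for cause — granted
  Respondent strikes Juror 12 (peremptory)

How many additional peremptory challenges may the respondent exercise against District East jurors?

2

Respondent peremptories so far: #24, #13, #6, #12 — 4 of 9 used, 5 left overall.
Against District East: #6 — 1 used; per-district cap 3 leaves 2.
Binding limit: min(5, 2) = 2.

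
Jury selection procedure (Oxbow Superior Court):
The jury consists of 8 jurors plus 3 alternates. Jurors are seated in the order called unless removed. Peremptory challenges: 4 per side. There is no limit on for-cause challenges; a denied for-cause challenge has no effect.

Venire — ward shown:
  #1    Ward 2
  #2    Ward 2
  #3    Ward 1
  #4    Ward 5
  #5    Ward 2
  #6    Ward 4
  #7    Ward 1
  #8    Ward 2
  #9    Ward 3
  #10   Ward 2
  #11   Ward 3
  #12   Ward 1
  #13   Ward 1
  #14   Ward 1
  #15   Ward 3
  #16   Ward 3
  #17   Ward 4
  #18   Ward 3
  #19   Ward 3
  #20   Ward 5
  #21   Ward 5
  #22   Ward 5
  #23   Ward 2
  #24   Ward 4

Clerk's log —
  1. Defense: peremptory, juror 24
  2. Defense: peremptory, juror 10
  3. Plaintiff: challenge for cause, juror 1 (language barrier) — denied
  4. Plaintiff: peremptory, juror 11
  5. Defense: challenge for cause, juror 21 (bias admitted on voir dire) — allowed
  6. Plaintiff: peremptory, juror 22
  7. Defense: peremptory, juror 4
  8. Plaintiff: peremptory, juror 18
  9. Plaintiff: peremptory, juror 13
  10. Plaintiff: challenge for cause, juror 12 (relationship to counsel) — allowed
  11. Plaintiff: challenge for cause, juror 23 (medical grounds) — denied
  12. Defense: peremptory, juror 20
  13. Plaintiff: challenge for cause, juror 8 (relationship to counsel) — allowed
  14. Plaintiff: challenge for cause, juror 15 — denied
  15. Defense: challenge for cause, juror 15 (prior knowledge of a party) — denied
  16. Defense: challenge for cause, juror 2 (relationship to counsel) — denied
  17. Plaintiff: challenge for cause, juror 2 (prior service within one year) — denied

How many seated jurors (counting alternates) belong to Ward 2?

3

Removed: #4, #8, #10, #11, #12, #13, #18, #20, #21, #22, #24.
Seated (11 incl. alternates): #1, #2, #3, #5, #6, #7, #9, #14, #15, #16, #17.
Of those, in Ward 2: #1, #2, #5 → 3.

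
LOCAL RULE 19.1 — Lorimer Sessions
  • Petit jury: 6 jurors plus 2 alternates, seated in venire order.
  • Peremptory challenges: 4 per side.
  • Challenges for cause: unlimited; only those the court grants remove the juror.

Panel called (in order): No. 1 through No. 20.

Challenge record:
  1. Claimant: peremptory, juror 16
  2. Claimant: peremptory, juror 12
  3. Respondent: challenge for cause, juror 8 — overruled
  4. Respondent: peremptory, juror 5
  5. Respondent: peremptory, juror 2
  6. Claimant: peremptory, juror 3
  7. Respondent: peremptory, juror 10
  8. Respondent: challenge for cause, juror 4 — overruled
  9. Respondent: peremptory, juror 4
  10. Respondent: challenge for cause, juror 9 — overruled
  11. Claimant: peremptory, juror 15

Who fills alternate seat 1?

Removed: #2, #3, #4, #5, #10, #12, #15, #16. (#8, #9 stay — for-cause denied.)
Filling seats in venire order through position 7: #1, #6, #7, #8, #9, #11, #13.
So alternate 1 is #13.

13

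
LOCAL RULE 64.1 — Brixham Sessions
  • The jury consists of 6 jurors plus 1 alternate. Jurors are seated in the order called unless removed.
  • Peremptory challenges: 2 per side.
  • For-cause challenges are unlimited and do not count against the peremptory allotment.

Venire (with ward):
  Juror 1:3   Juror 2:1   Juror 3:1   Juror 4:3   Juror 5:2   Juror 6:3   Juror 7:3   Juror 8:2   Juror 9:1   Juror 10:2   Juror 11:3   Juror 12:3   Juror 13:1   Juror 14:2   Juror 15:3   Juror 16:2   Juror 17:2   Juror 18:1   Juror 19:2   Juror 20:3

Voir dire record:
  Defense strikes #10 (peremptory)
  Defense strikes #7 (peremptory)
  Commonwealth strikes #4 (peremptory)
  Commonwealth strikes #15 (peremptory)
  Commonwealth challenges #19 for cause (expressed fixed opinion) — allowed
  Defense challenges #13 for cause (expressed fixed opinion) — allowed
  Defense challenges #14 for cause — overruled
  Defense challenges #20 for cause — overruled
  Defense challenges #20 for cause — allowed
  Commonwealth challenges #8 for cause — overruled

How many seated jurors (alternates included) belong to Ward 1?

Removed: #4, #7, #10, #13, #15, #19, #20.
Seated (7 incl. alternates): #1, #2, #3, #5, #6, #8, #9.
Of those, in Ward 1: #2, #3, #9 → 3.

3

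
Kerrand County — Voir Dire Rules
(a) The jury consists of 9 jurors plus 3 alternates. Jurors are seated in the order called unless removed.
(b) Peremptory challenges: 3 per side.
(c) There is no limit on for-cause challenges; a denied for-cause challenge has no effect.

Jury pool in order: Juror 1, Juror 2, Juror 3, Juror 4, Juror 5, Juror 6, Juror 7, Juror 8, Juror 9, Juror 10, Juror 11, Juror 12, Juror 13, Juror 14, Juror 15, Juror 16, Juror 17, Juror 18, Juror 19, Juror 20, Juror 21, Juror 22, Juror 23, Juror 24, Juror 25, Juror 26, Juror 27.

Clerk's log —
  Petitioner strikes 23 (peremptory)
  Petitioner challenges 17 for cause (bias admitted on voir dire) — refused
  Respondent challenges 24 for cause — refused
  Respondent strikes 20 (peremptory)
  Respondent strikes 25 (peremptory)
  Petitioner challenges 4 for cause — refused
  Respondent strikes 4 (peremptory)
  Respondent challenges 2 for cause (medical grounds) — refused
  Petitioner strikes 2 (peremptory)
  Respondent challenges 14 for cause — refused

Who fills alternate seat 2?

13

Removed: #2, #4, #20, #23, #25. (#14, #17, #24 stay — for-cause denied.)
Seating in order: seats 1–9 → #1, #3, #5, #6, #7, #8, #9, #10, #11; alternates → #12, #13, #14.
So alternate 2 is #13.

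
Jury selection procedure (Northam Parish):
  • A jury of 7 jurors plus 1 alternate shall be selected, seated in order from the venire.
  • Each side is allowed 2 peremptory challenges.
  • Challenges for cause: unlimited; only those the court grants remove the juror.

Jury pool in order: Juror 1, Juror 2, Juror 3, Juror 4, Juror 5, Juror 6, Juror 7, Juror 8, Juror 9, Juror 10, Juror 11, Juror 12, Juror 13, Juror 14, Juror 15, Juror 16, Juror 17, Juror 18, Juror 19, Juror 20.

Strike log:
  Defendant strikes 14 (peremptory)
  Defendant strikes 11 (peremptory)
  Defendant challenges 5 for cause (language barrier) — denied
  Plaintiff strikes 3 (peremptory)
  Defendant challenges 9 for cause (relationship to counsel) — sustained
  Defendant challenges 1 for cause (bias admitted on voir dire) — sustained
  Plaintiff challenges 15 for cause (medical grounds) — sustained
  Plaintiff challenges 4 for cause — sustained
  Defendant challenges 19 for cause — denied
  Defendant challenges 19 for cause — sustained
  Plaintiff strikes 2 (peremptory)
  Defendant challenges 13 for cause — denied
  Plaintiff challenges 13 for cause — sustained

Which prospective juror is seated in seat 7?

Removed: #1, #2, #3, #4, #9, #11, #13, #14, #15, #19. (#5 stays — for-cause denied.)
Seating in order: seats 1–7 → #5, #6, #7, #8, #10, #12, #16; alternates → #17.
So seat 7 is #16.

16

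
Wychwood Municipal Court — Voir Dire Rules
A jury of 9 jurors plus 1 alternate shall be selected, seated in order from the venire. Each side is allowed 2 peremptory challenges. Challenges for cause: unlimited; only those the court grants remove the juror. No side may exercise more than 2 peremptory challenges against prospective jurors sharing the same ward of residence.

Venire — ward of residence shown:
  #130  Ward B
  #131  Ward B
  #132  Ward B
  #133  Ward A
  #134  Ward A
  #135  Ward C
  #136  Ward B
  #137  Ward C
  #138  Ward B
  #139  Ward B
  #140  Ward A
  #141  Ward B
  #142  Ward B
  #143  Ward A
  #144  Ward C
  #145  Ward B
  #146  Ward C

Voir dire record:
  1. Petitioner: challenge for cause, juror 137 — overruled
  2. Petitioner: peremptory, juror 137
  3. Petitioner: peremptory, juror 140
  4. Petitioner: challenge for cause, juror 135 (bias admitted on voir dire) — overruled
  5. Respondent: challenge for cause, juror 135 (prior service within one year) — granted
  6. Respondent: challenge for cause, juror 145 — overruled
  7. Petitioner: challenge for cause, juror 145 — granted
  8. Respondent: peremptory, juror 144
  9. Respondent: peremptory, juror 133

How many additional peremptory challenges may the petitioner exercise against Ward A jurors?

Petitioner peremptories so far: #137, #140 — 2 of 2 used, 0 left overall.
Against Ward A: #140 — 1 used; per-ward cap 2 leaves 1.
Binding limit: min(0, 1) = 0.

0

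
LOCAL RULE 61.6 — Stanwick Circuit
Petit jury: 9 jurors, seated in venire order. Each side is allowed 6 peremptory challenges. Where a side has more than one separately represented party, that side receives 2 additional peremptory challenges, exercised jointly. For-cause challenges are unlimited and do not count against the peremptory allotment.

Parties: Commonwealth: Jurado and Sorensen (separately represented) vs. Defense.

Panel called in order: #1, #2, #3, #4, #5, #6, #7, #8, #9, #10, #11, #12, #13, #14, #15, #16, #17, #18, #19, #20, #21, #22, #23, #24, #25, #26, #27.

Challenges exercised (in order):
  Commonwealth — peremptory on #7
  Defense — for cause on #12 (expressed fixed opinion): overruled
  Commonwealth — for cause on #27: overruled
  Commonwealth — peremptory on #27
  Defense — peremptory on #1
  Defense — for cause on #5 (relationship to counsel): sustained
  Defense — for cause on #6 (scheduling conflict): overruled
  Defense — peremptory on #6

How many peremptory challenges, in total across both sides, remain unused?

Commonwealth allotment: 6 base + 2 multi-party = 8. Defense allotment: 6.
Commonwealth peremptories used: #7, #27 — 2 (the for-cause on #27 doesn't count).
Defense peremptories used: #1, #6 — 2 (for-cause on #12, #5, #6 don't count).
Remaining: (8 − 2) + (6 − 2) = 10.

10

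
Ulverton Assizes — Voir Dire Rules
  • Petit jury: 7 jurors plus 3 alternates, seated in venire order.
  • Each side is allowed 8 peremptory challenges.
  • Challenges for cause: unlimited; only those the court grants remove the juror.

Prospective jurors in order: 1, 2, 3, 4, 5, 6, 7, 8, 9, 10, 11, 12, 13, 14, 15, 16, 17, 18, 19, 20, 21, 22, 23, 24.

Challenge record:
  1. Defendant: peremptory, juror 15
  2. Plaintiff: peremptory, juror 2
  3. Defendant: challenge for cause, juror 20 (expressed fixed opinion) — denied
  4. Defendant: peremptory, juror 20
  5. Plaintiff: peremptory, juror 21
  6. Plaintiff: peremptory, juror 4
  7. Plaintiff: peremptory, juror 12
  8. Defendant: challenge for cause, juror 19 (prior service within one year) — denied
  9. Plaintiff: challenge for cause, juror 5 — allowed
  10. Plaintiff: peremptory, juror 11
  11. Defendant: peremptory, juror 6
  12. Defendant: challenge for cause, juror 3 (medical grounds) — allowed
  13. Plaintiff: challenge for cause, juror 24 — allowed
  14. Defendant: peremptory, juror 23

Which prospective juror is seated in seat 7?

14

Removed: #2, #3, #4, #5, #6, #11, #12, #15, #20, #21, #23, #24. (#19 stays — for-cause denied.)
Seating in order: seats 1–7 → #1, #7, #8, #9, #10, #13, #14; alternates → #16, #17, #18.
So seat 7 is #14.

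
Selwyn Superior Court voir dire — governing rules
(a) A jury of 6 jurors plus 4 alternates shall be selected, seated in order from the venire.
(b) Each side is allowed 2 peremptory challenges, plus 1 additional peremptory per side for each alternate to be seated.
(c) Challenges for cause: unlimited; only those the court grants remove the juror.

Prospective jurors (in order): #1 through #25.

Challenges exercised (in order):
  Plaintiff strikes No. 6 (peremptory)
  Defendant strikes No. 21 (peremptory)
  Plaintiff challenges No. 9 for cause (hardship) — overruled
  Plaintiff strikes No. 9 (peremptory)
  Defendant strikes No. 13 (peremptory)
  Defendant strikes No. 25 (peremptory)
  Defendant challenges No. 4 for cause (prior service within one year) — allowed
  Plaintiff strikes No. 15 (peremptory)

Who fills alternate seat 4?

14

Removed: #4, #6, #9, #13, #15, #21, #25.
Seating in order: seats 1–6 → #1, #2, #3, #5, #7, #8; alternates → #10, #11, #12, #14.
So alternate 4 is #14.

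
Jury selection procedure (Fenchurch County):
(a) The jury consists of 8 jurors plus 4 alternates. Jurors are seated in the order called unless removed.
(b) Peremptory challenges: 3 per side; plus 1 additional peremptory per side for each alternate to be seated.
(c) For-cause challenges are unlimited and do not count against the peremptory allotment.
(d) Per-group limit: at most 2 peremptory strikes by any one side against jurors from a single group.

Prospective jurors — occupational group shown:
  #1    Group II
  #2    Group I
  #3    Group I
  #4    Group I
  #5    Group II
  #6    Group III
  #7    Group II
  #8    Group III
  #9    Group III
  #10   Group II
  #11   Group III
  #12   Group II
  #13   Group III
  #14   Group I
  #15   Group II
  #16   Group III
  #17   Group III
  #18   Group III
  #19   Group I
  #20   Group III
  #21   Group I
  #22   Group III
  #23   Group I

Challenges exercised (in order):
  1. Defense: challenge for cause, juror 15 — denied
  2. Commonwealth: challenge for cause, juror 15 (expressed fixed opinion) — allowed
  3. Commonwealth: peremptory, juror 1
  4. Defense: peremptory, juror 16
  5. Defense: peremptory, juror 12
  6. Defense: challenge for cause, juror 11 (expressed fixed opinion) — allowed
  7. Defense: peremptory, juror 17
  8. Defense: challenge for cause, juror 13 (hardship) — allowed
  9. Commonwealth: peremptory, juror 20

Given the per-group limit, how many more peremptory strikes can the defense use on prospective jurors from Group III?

Defense peremptories so far: #16, #12, #17 — 3 of 7 used, 4 left overall.
Against Group III: #16, #17 — 2 used; per-group cap 2 leaves 0.
Binding limit: min(4, 0) = 0.

0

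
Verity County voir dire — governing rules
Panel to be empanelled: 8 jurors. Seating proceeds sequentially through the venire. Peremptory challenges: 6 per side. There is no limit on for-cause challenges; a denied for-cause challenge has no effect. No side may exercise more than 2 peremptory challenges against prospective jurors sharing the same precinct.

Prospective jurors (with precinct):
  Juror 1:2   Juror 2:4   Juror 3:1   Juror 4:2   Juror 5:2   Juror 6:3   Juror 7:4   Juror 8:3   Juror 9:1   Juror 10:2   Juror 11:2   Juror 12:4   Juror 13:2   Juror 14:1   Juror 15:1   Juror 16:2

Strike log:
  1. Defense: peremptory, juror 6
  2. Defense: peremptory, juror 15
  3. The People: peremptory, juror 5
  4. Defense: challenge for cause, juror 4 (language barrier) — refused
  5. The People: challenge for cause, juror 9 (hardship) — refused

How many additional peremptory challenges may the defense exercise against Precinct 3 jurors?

Defense peremptories so far: #6, #15 — 2 of 6 used, 4 left overall.
Against Precinct 3: #6 — 1 used; per-precinct cap 2 leaves 1.
Binding limit: min(4, 1) = 1.

1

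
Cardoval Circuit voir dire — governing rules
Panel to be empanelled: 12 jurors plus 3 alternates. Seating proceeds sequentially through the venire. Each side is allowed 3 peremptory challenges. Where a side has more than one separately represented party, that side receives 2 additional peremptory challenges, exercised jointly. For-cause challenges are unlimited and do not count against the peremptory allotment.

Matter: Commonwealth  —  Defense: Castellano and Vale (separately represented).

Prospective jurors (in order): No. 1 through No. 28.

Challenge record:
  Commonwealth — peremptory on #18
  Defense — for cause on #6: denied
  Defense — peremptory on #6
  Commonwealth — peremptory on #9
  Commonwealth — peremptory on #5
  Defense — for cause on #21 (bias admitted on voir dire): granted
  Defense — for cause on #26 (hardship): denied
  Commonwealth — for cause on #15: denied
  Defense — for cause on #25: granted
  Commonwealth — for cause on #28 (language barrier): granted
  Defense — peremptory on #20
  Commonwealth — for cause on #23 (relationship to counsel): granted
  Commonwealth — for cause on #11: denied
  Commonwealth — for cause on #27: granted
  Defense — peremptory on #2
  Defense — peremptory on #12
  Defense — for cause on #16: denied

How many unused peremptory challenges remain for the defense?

Defense allotment: 3 base + 2 multi-party = 5.
Defense peremptories used: #6, #20, #2, #12 — 4 (for-cause on #6, #21, #26, #25, #16 don't count).
Remaining: 5 − 4 = 1.

1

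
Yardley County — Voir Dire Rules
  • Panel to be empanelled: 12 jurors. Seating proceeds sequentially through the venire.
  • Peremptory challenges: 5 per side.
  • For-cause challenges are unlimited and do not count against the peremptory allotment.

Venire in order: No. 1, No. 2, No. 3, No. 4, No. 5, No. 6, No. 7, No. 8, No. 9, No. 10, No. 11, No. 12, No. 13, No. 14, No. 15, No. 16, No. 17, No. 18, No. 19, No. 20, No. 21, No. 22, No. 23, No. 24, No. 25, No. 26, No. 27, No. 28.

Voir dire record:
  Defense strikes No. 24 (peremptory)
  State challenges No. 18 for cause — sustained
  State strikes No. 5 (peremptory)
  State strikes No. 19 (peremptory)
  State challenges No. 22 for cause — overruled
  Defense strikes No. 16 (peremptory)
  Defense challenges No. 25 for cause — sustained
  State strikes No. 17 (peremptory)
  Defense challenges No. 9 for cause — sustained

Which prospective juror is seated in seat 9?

11

Removed: #5, #9, #16, #17, #18, #19, #24, #25. (#22 stays — for-cause denied.)
Filling seats in venire order through position 9: #1, #2, #3, #4, #6, #7, #8, #10, #11.
So seat 9 is #11.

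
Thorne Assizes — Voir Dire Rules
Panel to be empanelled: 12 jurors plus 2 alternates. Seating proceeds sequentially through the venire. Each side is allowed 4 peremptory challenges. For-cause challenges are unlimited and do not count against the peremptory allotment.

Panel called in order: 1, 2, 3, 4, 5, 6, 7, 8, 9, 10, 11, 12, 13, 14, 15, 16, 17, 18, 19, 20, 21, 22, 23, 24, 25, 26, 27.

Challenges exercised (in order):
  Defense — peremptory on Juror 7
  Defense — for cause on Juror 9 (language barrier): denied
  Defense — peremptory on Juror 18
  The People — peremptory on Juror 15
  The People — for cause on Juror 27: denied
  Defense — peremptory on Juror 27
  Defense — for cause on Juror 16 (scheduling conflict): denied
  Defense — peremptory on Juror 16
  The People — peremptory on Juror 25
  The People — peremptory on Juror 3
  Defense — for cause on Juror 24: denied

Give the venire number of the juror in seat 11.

Removed: #3, #7, #15, #16, #18, #25, #27. (#9, #24 stay — for-cause denied.)
Seating in order: seats 1–12 → #1, #2, #4, #5, #6, #8, #9, #10, #11, #12, #13, #14; alternates → #17, #19.
So seat 11 is #13.

13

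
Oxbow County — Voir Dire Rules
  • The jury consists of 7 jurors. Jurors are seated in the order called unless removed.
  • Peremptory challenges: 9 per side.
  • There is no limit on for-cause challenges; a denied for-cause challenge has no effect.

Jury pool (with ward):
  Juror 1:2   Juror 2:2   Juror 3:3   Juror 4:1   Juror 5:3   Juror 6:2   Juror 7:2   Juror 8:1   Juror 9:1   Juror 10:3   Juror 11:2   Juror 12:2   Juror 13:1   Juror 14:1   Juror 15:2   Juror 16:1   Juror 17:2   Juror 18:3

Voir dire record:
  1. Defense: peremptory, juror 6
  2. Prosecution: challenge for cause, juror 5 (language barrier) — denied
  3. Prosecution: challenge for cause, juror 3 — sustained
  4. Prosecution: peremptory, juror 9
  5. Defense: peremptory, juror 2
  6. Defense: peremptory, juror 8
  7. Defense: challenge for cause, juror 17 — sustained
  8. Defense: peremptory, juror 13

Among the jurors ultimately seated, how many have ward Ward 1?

1

Removed: #2, #3, #6, #8, #9, #13, #17.
Seated jurors 1–7: #1, #4, #5, #7, #10, #11, #12.
Of those, in Ward 1: #4 → 1.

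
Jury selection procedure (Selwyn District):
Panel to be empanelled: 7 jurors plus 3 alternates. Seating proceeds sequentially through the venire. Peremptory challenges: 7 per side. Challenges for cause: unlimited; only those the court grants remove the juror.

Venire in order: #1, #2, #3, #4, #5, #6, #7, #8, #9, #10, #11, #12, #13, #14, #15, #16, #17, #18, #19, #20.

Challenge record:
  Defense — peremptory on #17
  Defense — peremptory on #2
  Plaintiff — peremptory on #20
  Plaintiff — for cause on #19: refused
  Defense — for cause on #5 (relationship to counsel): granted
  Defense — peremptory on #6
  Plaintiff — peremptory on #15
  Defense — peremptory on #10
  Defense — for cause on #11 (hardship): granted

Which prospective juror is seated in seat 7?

12

Removed: #2, #5, #6, #10, #11, #15, #17, #20. (#19 stays — for-cause denied.)
Filling seats in venire order through position 7: #1, #3, #4, #7, #8, #9, #12.
So seat 7 is #12.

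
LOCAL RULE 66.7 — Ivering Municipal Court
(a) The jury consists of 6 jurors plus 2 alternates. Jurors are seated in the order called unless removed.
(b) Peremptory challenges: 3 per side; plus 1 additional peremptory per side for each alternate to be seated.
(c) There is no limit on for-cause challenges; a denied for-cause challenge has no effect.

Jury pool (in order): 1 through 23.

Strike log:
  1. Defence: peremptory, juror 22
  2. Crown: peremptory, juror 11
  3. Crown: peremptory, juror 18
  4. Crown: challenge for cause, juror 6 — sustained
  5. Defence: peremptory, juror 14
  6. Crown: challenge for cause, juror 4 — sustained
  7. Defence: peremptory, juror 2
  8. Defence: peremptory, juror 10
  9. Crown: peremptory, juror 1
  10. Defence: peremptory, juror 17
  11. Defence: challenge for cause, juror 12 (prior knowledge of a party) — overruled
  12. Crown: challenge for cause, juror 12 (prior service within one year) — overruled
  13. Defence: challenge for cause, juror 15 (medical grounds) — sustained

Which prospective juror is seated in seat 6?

12

Removed: #1, #2, #4, #6, #10, #11, #14, #15, #17, #18, #22. (#12 stays — for-cause denied.)
Seating in order: seats 1–6 → #3, #5, #7, #8, #9, #12; alternates → #13, #16.
So seat 6 is #12.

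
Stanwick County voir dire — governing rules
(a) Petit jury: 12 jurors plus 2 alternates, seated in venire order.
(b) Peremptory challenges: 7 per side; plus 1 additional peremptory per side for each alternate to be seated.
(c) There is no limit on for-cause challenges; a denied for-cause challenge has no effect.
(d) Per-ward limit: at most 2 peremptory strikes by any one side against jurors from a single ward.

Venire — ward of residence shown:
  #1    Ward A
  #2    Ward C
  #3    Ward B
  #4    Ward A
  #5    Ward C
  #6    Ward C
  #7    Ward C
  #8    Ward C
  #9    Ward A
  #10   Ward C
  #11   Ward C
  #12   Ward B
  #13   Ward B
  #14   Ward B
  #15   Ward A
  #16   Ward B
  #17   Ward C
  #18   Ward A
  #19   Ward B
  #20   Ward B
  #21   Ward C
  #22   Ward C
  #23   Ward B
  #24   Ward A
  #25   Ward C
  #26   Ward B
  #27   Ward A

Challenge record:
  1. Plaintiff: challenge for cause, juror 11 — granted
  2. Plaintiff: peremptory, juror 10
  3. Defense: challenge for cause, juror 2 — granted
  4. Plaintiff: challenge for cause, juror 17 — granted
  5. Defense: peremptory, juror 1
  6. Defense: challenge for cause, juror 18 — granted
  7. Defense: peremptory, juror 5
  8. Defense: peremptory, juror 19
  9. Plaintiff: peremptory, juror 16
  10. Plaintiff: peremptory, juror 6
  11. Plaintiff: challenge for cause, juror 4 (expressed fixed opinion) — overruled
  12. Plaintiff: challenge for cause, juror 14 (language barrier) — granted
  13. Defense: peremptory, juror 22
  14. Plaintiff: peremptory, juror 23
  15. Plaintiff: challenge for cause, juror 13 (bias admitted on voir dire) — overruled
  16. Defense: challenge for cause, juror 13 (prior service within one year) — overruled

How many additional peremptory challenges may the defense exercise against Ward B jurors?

Defense peremptories so far: #1, #5, #19, #22 — 4 of 9 used, 5 left overall.
Against Ward B: #19 — 1 used; per-ward cap 2 leaves 1.
Binding limit: min(5, 1) = 1.

1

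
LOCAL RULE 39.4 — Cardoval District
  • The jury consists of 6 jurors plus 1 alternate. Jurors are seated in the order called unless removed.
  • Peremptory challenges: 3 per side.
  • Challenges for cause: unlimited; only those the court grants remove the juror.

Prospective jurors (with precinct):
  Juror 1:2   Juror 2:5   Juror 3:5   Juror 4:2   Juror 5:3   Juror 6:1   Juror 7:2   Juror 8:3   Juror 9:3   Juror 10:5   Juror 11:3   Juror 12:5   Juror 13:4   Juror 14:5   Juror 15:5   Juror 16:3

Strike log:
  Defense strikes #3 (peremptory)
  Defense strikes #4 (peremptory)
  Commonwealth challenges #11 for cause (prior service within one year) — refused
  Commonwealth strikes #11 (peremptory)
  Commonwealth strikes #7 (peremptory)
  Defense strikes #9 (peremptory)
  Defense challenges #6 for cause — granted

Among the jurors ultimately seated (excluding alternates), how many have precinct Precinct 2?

1

Removed: #3, #4, #6, #7, #9, #11.
Seated jurors 1–6: #1, #2, #5, #8, #10, #12 (alternates #13 not counted).
Of those, in Precinct 2: #1 → 1.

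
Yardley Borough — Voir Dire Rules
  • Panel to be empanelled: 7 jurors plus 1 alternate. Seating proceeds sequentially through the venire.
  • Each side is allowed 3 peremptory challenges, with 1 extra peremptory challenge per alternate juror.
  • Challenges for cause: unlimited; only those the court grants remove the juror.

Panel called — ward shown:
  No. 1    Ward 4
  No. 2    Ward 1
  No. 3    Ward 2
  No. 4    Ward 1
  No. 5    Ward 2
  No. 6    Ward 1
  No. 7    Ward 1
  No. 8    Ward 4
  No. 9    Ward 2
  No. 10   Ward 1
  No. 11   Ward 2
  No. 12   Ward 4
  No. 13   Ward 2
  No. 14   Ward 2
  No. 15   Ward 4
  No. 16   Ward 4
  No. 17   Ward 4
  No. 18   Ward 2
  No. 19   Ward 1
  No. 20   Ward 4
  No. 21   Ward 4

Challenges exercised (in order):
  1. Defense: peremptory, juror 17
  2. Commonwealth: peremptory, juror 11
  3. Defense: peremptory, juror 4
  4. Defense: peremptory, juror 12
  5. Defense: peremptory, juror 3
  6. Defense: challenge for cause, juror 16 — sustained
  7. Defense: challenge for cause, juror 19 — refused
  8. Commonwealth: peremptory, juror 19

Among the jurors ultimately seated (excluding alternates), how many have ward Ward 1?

3

Removed: #3, #4, #11, #12, #16, #17, #19.
Seated jurors 1–7: #1, #2, #5, #6, #7, #8, #9 (alternates #10 not counted).
Of those, in Ward 1: #2, #6, #7 → 3.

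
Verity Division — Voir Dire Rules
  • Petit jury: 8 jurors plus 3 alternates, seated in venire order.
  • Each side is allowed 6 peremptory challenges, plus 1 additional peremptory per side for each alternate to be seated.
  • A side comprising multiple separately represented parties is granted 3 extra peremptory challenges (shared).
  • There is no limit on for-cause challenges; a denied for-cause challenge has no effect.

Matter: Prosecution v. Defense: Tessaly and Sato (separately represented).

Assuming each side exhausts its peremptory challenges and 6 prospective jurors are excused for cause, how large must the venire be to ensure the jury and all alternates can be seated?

38

Seats to fill: 8 + 3 alternates = 11.
Peremptories — Prosecution: 6 + 1×3 = 9; Defense: 6 + 1×3 + 3 = 12; total 21.
For-cause removals: 6.
Minimum venire: 11 + 21 + 6 = 38.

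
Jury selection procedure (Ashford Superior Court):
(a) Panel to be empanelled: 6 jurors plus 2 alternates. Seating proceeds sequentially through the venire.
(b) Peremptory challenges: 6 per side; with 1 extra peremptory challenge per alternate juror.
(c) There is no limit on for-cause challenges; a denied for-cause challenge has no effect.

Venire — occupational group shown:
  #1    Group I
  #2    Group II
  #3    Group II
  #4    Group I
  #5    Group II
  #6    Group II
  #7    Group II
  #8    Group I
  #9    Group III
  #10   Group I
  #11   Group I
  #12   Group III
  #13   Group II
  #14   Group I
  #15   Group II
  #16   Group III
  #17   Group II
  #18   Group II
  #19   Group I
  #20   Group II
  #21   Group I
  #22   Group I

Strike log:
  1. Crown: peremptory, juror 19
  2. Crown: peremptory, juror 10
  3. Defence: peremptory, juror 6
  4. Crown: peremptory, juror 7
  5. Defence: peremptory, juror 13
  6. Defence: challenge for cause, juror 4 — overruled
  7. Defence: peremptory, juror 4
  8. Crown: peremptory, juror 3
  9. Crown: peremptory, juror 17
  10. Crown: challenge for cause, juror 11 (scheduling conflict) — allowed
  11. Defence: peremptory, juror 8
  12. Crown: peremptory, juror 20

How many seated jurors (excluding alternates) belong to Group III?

Removed: #3, #4, #6, #7, #8, #10, #11, #13, #17, #19, #20.
Seated jurors 1–6: #1, #2, #5, #9, #12, #14 (alternates #15, #16 not counted).
Of those, in Group III: #9, #12 → 2.

2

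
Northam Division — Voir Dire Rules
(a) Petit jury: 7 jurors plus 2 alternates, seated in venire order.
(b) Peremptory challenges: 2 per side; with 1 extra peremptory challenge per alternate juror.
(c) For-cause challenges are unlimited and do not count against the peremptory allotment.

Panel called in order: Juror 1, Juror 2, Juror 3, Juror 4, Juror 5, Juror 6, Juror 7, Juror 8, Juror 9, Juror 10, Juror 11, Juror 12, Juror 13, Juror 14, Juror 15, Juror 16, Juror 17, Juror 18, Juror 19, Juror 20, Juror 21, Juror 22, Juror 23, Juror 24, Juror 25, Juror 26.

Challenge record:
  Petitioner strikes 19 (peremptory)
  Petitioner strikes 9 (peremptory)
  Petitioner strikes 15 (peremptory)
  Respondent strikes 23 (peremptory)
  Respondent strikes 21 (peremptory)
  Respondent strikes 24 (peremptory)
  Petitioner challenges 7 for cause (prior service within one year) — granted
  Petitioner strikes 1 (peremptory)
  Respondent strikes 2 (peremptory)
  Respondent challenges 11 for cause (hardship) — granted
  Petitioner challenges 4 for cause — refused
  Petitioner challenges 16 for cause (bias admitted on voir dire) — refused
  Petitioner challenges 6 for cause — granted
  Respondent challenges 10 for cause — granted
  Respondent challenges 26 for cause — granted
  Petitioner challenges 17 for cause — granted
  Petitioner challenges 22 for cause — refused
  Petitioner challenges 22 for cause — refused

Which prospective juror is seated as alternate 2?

Removed: #1, #2, #6, #7, #9, #10, #11, #15, #17, #19, #21, #23, #24, #26. (#4, #16, #22 stay — for-cause denied.)
Filling seats in venire order through position 9: #3, #4, #5, #8, #12, #13, #14, #16, #18.
So alternate 2 is #18.

18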